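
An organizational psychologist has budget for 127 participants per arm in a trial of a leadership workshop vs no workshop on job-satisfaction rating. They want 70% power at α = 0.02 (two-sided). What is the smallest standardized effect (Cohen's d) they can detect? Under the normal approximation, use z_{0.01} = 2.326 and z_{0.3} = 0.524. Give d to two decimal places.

For two independent groups of n = 127 each: d_min = (z_{α/2} + z_β)·√(2/n).
z-sum = 2.326 + 0.524 = 2.850.
d_min = 2.850 × √(2/127) = 2.850 × 0.1255 = 0.358.

d_min ≈ 0.36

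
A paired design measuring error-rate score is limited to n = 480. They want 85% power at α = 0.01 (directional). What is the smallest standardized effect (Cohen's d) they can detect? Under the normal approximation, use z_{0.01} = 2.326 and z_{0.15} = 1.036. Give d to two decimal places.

d_min ≈ 0.15

For a single sample (or paired design) of n = 480: d_min = (z_{α} + z_β)/√n.
z-sum = 2.326 + 1.036 = 3.362.
d_min = 3.362 / √480 = 3.362 / 21.909 = 0.153.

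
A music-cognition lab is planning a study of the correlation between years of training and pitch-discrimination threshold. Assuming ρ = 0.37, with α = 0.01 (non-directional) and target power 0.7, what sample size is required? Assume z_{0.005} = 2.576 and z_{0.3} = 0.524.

Fisher's z: C = ½·ln((1+r)/(1−r)) = ½·ln(2.1746) = 0.3884.
n = ((z_{α/2} + z_β)/C)² + 3.
(2.576 + 0.524) / 0.3884 = 3.100 / 0.3884 = 7.981.
n = 7.981² + 3 = 63.70 + 3 = 66.7.
Round up.

n = 67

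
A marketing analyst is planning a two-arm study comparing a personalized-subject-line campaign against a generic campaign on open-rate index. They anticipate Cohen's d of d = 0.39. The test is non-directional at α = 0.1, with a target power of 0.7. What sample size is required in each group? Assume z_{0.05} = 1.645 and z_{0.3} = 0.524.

For two independent groups with equal n: n = 2·((z_{α/2} + z_β) / d)².
z_{α/2} + z_β = 1.645 + 0.524 = 2.169.
n = 2 × (2.169 / 0.39)² = 2 × 5.562² = 2 × 30.93 = 61.9.
Round up to the next whole participant.

n = 62 per group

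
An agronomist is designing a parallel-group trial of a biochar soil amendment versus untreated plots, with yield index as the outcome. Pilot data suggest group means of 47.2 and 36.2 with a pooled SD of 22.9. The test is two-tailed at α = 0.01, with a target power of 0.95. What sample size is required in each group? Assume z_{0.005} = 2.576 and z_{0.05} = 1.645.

Cohen's d = |M₁ − M₂| / SD_pooled = |47.2 − 36.2| / 22.9 = 11.0 / 22.9 = 0.480.
For two independent groups with equal n: n = 2·((z_{α/2} + z_β) / d)².
z_{α/2} + z_β = 2.576 + 1.645 = 4.221.
n = 2 × (4.221 / 0.480)² = 2 × 8.794² = 2 × 77.33 = 154.7.
Round up to the next whole participant.

n = 155 per group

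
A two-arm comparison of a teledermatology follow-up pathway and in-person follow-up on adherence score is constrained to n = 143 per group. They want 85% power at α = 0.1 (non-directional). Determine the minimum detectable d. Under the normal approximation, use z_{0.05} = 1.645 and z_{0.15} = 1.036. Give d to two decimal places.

d_min ≈ 0.32

For two independent groups of n = 143 each: d_min = (z_{α/2} + z_β)·√(2/n).
z-sum = 1.645 + 1.036 = 2.681.
d_min = 2.681 × √(2/143) = 2.681 × 0.1183 = 0.317.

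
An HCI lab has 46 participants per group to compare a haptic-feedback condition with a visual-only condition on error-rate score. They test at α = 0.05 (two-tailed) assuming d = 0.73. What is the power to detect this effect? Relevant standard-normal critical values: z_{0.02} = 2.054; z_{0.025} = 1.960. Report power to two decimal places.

For two equal groups, power = Φ(d·√(n/2) − z_{α/2}).
d·√(n/2) = 0.73 × √(46/2) = 0.73 × 4.796 = 3.501.
z_β = 3.501 − 1.960 = 1.541.
Power = Φ(1.541) = 0.938.

power ≈ 0.94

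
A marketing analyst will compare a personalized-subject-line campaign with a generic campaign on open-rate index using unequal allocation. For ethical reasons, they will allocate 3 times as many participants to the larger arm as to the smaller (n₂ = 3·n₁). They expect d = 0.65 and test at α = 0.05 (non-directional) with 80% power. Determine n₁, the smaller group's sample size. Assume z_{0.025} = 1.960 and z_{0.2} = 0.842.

n₁ = 25

With allocation ratio k = n₂/n₁ = 3, Var(x̄₁−x̄₂) = σ²(1/n₁ + 1/(k·n₁)) = σ²·(k+1)/(k·n₁).
So n₁ = (1 + 1/k)·((z_{α/2} + z_β)/d)² = 1.333 × (2.802/0.65)².
n₁ = 1.333 × 18.58 = 24.8.
Round up: n₁ = 25, giving n₂ = 3 × 25 = 75.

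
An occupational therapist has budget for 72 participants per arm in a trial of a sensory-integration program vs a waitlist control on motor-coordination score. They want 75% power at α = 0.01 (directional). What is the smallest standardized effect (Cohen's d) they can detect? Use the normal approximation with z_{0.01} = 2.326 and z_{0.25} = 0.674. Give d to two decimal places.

For two independent groups of n = 72 each: d_min = (z_{α} + z_β)·√(2/n).
z-sum = 2.326 + 0.674 = 3.000.
d_min = 3.000 × √(2/72) = 3.000 × 0.1667 = 0.500.

d_min ≈ 0.50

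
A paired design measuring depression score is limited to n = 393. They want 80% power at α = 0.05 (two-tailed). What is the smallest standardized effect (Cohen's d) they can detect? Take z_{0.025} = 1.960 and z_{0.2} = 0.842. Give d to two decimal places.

For a single sample (or paired design) of n = 393: d_min = (z_{α/2} + z_β)/√n.
z-sum = 1.960 + 0.842 = 2.802.
d_min = 2.802 / √393 = 2.802 / 19.824 = 0.141.

d_min ≈ 0.14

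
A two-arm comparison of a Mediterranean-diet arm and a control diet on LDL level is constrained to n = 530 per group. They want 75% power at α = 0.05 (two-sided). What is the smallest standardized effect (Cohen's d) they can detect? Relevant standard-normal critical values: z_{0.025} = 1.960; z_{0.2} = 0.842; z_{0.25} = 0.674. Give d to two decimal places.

For two independent groups of n = 530 each: d_min = (z_{α/2} + z_β)·√(2/n).
z-sum = 1.960 + 0.674 = 2.634.
d_min = 2.634 × √(2/530) = 2.634 × 0.0614 = 0.162.

d_min ≈ 0.16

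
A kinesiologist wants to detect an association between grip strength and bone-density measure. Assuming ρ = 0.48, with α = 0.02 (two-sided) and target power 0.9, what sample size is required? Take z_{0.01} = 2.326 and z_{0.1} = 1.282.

n = 51

Fisher's z: C = ½·ln((1+r)/(1−r)) = ½·ln(2.8462) = 0.5230.
n = ((z_{α/2} + z_β)/C)² + 3.
(2.326 + 1.282) / 0.5230 = 3.608 / 0.5230 = 6.899.
n = 6.899² + 3 = 47.59 + 3 = 50.6.
Round up.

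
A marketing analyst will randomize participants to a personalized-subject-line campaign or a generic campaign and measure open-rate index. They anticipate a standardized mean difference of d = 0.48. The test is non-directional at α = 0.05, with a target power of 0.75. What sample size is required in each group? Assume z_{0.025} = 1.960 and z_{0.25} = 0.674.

n = 61 per group

For two independent groups with equal n: n = 2·((z_{α/2} + z_β) / d)².
z_{α/2} + z_β = 1.960 + 0.674 = 2.634.
n = 2 × (2.634 / 0.48)² = 2 × 5.487² = 2 × 30.11 = 60.2.
Round up to the next whole participant.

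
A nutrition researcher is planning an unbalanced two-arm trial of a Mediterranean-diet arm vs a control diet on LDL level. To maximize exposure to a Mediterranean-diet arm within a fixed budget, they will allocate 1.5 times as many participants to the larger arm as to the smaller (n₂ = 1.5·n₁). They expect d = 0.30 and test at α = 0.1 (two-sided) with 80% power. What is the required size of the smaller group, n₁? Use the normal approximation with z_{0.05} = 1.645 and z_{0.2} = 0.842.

With allocation ratio k = n₂/n₁ = 1.5, Var(x̄₁−x̄₂) = σ²(1/n₁ + 1/(k·n₁)) = σ²·(k+1)/(k·n₁).
So n₁ = (1 + 1/k)·((z_{α/2} + z_β)/d)² = 1.667 × (2.487/0.30)².
n₁ = 1.667 × 68.72 = 114.5.
Round up: n₁ = 115, giving n₂ = ⌈1.5 × 115⌉ = ⌈172.5⌉ = 173.

n₁ = 115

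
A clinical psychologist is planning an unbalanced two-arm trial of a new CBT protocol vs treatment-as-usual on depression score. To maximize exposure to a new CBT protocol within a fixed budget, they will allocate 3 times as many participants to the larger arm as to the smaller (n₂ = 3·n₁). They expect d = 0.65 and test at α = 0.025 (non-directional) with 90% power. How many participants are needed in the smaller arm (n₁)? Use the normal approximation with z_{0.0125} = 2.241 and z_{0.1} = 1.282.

n₁ = 40

With allocation ratio k = n₂/n₁ = 3, Var(x̄₁−x̄₂) = σ²(1/n₁ + 1/(k·n₁)) = σ²·(k+1)/(k·n₁).
So n₁ = (1 + 1/k)·((z_{α/2} + z_β)/d)² = 1.333 × (3.523/0.65)².
n₁ = 1.333 × 29.38 = 39.2.
Round up: n₁ = 40, giving n₂ = 3 × 40 = 120.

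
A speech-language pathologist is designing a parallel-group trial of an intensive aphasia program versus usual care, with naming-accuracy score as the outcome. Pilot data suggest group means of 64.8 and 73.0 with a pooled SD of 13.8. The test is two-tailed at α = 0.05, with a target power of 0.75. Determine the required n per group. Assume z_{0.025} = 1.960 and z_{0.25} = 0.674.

n = 40 per group

Cohen's d = |M₁ − M₂| / SD_pooled = |64.8 − 73.0| / 13.8 = 8.2 / 13.8 = 0.594.
For two independent groups with equal n: n = 2·((z_{α/2} + z_β) / d)².
z_{α/2} + z_β = 1.960 + 0.674 = 2.634.
n = 2 × (2.634 / 0.594)² = 2 × 4.434² = 2 × 19.66 = 39.3.
Round up to the next whole participant.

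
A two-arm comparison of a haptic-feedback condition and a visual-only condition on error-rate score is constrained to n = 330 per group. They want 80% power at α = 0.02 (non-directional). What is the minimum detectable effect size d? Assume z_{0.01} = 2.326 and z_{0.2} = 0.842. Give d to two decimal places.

d_min ≈ 0.25

For two independent groups of n = 330 each: d_min = (z_{α/2} + z_β)·√(2/n).
z-sum = 2.326 + 0.842 = 3.168.
d_min = 3.168 × √(2/330) = 3.168 × 0.0778 = 0.247.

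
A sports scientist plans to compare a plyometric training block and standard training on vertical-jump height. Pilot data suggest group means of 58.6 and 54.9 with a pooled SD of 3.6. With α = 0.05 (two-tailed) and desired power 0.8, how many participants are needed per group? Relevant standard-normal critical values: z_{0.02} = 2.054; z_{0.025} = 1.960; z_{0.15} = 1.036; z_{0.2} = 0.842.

Cohen's d = |M₁ − M₂| / SD_pooled = |58.6 − 54.9| / 3.6 = 3.7 / 3.6 = 1.028.
For two independent groups with equal n: n = 2·((z_{α/2} + z_β) / d)².
z_{α/2} + z_β = 1.960 + 0.842 = 2.802.
n = 2 × (2.802 / 1.028)² = 2 × 2.726² = 2 × 7.43 = 14.9.
Round up to the next whole participant.

n = 15 per group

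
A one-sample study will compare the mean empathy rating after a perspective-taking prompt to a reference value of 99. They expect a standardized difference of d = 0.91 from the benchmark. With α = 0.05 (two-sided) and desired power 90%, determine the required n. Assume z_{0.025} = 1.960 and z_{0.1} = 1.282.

For a one-sample test: n = ((z_{α/2} + z_β) / d)².
z_{α/2} + z_β = 1.960 + 1.282 = 3.242.
n = (3.242 / 0.91)² = 3.563² = 12.69.
Round up.

n = 13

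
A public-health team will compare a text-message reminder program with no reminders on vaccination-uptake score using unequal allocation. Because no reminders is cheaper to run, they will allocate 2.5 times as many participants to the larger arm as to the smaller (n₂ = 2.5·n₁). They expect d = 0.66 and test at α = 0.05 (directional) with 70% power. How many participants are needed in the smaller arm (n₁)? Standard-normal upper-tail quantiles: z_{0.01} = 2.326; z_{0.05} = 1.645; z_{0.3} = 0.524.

With allocation ratio k = n₂/n₁ = 2.5, Var(x̄₁−x̄₂) = σ²(1/n₁ + 1/(k·n₁)) = σ²·(k+1)/(k·n₁).
So n₁ = (1 + 1/k)·((z_{α} + z_β)/d)² = 1.400 × (2.169/0.66)².
n₁ = 1.400 × 10.80 = 15.1.
Round up: n₁ = 16, giving n₂ = 2.5 × 16 = 40.

n₁ = 16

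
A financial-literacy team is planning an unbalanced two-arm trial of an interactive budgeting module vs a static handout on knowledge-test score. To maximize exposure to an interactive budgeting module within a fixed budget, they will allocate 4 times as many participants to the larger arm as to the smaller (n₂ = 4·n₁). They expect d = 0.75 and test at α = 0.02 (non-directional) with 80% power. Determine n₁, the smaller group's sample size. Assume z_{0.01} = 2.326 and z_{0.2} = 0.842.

With allocation ratio k = n₂/n₁ = 4, Var(x̄₁−x̄₂) = σ²(1/n₁ + 1/(k·n₁)) = σ²·(k+1)/(k·n₁).
So n₁ = (1 + 1/k)·((z_{α/2} + z_β)/d)² = 1.250 × (3.168/0.75)².
n₁ = 1.250 × 17.84 = 22.3.
Round up: n₁ = 23, giving n₂ = 4 × 23 = 92.

n₁ = 23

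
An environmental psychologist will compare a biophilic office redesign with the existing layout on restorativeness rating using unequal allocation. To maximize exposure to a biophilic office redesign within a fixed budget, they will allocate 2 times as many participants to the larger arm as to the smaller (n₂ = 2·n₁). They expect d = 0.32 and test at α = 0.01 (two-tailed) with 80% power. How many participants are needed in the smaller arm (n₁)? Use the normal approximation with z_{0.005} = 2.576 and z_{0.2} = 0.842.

n₁ = 172

With allocation ratio k = n₂/n₁ = 2, Var(x̄₁−x̄₂) = σ²(1/n₁ + 1/(k·n₁)) = σ²·(k+1)/(k·n₁).
So n₁ = (1 + 1/k)·((z_{α/2} + z_β)/d)² = 1.500 × (3.418/0.32)².
n₁ = 1.500 × 114.09 = 171.1.
Round up: n₁ = 172, giving n₂ = 2 × 172 = 344.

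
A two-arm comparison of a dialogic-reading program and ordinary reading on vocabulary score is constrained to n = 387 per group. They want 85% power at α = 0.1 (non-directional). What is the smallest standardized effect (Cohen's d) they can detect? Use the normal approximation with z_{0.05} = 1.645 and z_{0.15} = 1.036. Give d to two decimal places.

d_min ≈ 0.19

For two independent groups of n = 387 each: d_min = (z_{α/2} + z_β)·√(2/n).
z-sum = 1.645 + 1.036 = 2.681.
d_min = 2.681 × √(2/387) = 2.681 × 0.0719 = 0.193.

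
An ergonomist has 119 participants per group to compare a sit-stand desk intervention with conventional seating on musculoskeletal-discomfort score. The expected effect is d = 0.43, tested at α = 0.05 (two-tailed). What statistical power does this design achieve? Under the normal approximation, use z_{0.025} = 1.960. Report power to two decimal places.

For two equal groups, power = Φ(d·√(n/2) − z_{α/2}).
d·√(n/2) = 0.43 × √(119/2) = 0.43 × 7.714 = 3.317.
z_β = 3.317 − 1.960 = 1.357.
Power = Φ(1.357) = 0.913.

power ≈ 0.91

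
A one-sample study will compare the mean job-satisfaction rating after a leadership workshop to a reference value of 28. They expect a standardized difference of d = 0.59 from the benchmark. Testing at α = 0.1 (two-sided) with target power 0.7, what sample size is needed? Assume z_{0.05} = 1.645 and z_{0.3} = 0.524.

For a one-sample test: n = ((z_{α/2} + z_β) / d)².
z_{α/2} + z_β = 1.645 + 0.524 = 2.169.
n = (2.169 / 0.59)² = 3.676² = 13.51.
Round up.

n = 14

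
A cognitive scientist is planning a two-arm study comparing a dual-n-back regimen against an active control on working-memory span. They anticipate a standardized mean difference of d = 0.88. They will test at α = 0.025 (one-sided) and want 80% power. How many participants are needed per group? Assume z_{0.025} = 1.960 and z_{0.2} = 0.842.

For two independent groups with equal n: n = 2·((z_{α} + z_β) / d)².
z_{α} + z_β = 1.960 + 0.842 = 2.802.
n = 2 × (2.802 / 0.88)² = 2 × 3.184² = 2 × 10.14 = 20.3.
Round up to the next whole participant.

n = 21 per group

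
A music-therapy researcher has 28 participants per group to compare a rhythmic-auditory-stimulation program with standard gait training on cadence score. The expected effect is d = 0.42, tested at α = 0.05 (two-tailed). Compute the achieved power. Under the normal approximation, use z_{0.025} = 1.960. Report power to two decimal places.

power ≈ 0.35

For two equal groups, power = Φ(d·√(n/2) − z_{α/2}).
d·√(n/2) = 0.42 × √(28/2) = 0.42 × 3.742 = 1.571.
z_β = 1.571 − 1.960 = -0.389.
Power = Φ(-0.389) = 0.349.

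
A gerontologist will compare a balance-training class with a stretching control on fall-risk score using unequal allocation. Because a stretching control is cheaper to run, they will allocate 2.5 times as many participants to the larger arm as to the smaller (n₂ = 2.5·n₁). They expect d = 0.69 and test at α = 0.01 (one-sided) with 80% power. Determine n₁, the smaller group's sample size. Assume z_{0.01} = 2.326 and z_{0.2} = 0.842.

With allocation ratio k = n₂/n₁ = 2.5, Var(x̄₁−x̄₂) = σ²(1/n₁ + 1/(k·n₁)) = σ²·(k+1)/(k·n₁).
So n₁ = (1 + 1/k)·((z_{α} + z_β)/d)² = 1.400 × (3.168/0.69)².
n₁ = 1.400 × 21.08 = 29.5.
Round up: n₁ = 30, giving n₂ = 2.5 × 30 = 75.

n₁ = 30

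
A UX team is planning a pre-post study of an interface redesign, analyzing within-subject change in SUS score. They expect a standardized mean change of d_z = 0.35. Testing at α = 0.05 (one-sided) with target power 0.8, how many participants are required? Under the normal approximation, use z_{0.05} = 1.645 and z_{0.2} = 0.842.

For a paired (one-sample on differences) test: n = ((z_{α} + z_β) / d)².
z_{α} + z_β = 1.645 + 0.842 = 2.487.
n = (2.487 / 0.35)² = 7.106² = 50.49.
Round up.

n = 51 pairs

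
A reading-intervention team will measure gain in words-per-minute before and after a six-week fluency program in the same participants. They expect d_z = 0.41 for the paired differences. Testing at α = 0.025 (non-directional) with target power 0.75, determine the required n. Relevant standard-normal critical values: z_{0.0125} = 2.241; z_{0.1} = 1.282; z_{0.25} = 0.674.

For a paired (one-sample on differences) test: n = ((z_{α/2} + z_β) / d)².
z_{α/2} + z_β = 2.241 + 0.674 = 2.915.
n = (2.915 / 0.41)² = 7.110² = 50.55.
Round up.

n = 51 pairs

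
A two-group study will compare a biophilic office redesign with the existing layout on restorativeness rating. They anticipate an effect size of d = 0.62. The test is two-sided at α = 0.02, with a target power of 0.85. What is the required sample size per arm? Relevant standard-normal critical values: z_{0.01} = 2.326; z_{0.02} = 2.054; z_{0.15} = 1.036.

For two independent groups with equal n: n = 2·((z_{α/2} + z_β) / d)².
z_{α/2} + z_β = 2.326 + 1.036 = 3.362.
n = 2 × (3.362 / 0.62)² = 2 × 5.423² = 2 × 29.40 = 58.8.
Round up to the next whole participant.

n = 59 per group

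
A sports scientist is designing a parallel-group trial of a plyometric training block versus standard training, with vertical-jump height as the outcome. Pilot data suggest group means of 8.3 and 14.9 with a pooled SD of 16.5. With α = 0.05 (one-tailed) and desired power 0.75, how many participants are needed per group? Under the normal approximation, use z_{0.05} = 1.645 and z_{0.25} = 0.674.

Cohen's d = |M₁ − M₂| / SD_pooled = |8.3 − 14.9| / 16.5 = 6.6 / 16.5 = 0.400.
For two independent groups with equal n: n = 2·((z_{α} + z_β) / d)².
z_{α} + z_β = 1.645 + 0.674 = 2.319.
n = 2 × (2.319 / 0.400)² = 2 × 5.797² = 2 × 33.61 = 67.2.
Round up to the next whole participant.

n = 68 per group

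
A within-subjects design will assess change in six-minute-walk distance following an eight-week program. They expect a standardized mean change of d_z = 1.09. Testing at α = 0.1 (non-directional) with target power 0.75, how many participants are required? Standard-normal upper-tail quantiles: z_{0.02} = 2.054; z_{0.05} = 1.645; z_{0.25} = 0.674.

n = 5 pairs

For a paired (one-sample on differences) test: n = ((z_{α/2} + z_β) / d)².
z_{α/2} + z_β = 1.645 + 0.674 = 2.319.
n = (2.319 / 1.09)² = 2.128² = 4.53.
Round up.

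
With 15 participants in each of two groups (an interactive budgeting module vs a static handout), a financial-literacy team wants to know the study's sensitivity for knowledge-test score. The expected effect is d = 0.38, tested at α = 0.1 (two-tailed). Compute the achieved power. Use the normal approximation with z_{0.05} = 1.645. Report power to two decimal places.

power ≈ 0.27

For two equal groups, power = Φ(d·√(n/2) − z_{α/2}).
d·√(n/2) = 0.38 × √(15/2) = 0.38 × 2.739 = 1.041.
z_β = 1.041 − 1.645 = -0.604.
Power = Φ(-0.604) = 0.273.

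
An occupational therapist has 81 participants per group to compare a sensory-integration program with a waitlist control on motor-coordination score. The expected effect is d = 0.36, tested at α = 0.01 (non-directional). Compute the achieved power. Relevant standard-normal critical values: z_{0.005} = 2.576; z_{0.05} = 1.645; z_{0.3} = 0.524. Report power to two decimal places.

For two equal groups, power = Φ(d·√(n/2) − z_{α/2}).
d·√(n/2) = 0.36 × √(81/2) = 0.36 × 6.364 = 2.291.
z_β = 2.291 − 2.576 = -0.285.
Power = Φ(-0.285) = 0.388.

power ≈ 0.39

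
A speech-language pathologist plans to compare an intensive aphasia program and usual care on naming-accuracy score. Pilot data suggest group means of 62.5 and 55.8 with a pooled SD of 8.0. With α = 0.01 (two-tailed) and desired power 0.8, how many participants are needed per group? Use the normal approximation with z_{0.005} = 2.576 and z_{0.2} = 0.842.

n = 34 per group

Cohen's d = |M₁ − M₂| / SD_pooled = |62.5 − 55.8| / 8.0 = 6.7 / 8.0 = 0.838.
For two independent groups with equal n: n = 2·((z_{α/2} + z_β) / d)².
z_{α/2} + z_β = 2.576 + 0.842 = 3.418.
n = 2 × (3.418 / 0.838)² = 2 × 4.079² = 2 × 16.64 = 33.3.
Round up to the next whole participant.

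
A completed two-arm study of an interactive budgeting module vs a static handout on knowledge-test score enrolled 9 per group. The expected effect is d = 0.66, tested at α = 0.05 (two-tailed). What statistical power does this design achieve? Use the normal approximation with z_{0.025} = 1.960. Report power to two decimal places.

power ≈ 0.29

For two equal groups, power = Φ(d·√(n/2) − z_{α/2}).
d·√(n/2) = 0.66 × √(9/2) = 0.66 × 2.121 = 1.400.
z_β = 1.400 − 1.960 = -0.560.
Power = Φ(-0.560) = 0.288.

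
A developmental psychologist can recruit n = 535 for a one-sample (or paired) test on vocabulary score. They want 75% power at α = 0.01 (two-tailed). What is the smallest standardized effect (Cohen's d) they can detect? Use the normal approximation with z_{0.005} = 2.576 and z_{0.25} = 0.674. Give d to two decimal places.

d_min ≈ 0.14

For a single sample (or paired design) of n = 535: d_min = (z_{α/2} + z_β)/√n.
z-sum = 2.576 + 0.674 = 3.250.
d_min = 3.250 / √535 = 3.250 / 23.130 = 0.141.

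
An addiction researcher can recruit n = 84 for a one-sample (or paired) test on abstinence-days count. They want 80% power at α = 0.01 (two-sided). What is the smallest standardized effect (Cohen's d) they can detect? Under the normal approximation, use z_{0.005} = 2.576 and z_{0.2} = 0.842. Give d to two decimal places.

For a single sample (or paired design) of n = 84: d_min = (z_{α/2} + z_β)/√n.
z-sum = 2.576 + 0.842 = 3.418.
d_min = 3.418 / √84 = 3.418 / 9.165 = 0.373.

d_min ≈ 0.37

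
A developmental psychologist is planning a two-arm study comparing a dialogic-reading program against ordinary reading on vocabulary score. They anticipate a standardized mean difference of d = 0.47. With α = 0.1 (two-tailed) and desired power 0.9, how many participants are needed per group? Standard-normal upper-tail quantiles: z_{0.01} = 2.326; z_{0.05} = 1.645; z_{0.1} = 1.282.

For two independent groups with equal n: n = 2·((z_{α/2} + z_β) / d)².
z_{α/2} + z_β = 1.645 + 1.282 = 2.927.
n = 2 × (2.927 / 0.47)² = 2 × 6.228² = 2 × 38.78 = 77.6.
Round up to the next whole participant.

n = 78 per group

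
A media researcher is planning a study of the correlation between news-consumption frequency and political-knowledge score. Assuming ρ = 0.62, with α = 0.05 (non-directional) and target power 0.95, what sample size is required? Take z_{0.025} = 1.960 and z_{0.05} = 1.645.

Fisher's z: C = ½·ln((1+r)/(1−r)) = ½·ln(4.2632) = 0.7250.
n = ((z_{α/2} + z_β)/C)² + 3.
(1.960 + 1.645) / 0.7250 = 3.605 / 0.7250 = 4.972.
n = 4.972² + 3 = 24.72 + 3 = 27.7.
Round up.

n = 28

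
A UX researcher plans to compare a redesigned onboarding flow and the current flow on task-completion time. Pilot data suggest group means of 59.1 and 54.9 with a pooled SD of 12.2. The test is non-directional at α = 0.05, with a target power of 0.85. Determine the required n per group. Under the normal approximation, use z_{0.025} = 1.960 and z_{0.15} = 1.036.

n = 152 per group

Cohen's d = |M₁ − M₂| / SD_pooled = |59.1 − 54.9| / 12.2 = 4.2 / 12.2 = 0.344.
For two independent groups with equal n: n = 2·((z_{α/2} + z_β) / d)².
z_{α/2} + z_β = 1.960 + 1.036 = 2.996.
n = 2 × (2.996 / 0.344)² = 2 × 8.709² = 2 × 75.85 = 151.7.
Round up to the next whole participant.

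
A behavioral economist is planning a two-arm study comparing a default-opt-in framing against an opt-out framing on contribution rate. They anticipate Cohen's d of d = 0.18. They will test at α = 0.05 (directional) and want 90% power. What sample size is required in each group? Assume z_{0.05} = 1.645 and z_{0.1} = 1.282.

For two independent groups with equal n: n = 2·((z_{α} + z_β) / d)².
z_{α} + z_β = 1.645 + 1.282 = 2.927.
n = 2 × (2.927 / 0.18)² = 2 × 16.261² = 2 × 264.42 = 528.8.
Round up to the next whole participant.

n = 529 per group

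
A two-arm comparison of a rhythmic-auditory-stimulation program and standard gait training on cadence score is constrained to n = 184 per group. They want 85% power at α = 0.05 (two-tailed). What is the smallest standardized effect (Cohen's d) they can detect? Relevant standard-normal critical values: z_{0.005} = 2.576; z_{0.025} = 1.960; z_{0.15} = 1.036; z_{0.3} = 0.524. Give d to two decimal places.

d_min ≈ 0.31

For two independent groups of n = 184 each: d_min = (z_{α/2} + z_β)·√(2/n).
z-sum = 1.960 + 1.036 = 2.996.
d_min = 2.996 × √(2/184) = 2.996 × 0.1043 = 0.312.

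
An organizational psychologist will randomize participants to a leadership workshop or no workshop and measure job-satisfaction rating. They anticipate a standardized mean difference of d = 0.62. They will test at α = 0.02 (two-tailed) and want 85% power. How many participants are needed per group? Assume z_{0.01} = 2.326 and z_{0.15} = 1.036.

For two independent groups with equal n: n = 2·((z_{α/2} + z_β) / d)².
z_{α/2} + z_β = 2.326 + 1.036 = 3.362.
n = 2 × (3.362 / 0.62)² = 2 × 5.423² = 2 × 29.40 = 58.8.
Round up to the next whole participant.

n = 59 per group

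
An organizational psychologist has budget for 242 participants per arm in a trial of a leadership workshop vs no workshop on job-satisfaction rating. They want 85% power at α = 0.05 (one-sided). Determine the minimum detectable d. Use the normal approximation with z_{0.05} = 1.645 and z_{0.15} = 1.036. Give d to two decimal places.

For two independent groups of n = 242 each: d_min = (z_{α} + z_β)·√(2/n).
z-sum = 1.645 + 1.036 = 2.681.
d_min = 2.681 × √(2/242) = 2.681 × 0.0909 = 0.244.

d_min ≈ 0.24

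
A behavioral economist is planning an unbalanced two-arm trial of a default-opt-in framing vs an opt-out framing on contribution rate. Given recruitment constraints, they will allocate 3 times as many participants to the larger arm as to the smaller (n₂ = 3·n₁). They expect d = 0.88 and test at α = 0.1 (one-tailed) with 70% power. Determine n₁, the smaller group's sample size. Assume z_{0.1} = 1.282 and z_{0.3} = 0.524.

With allocation ratio k = n₂/n₁ = 3, Var(x̄₁−x̄₂) = σ²(1/n₁ + 1/(k·n₁)) = σ²·(k+1)/(k·n₁).
So n₁ = (1 + 1/k)·((z_{α} + z_β)/d)² = 1.333 × (1.806/0.88)².
n₁ = 1.333 × 4.21 = 5.6.
Round up: n₁ = 6, giving n₂ = 3 × 6 = 18.

n₁ = 6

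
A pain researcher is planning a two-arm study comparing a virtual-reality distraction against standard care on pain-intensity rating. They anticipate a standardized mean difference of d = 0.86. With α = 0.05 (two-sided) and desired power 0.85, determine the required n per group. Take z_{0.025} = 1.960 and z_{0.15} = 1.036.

For two independent groups with equal n: n = 2·((z_{α/2} + z_β) / d)².
z_{α/2} + z_β = 1.960 + 1.036 = 2.996.
n = 2 × (2.996 / 0.86)² = 2 × 3.484² = 2 × 12.14 = 24.3.
Round up to the next whole participant.

n = 25 per group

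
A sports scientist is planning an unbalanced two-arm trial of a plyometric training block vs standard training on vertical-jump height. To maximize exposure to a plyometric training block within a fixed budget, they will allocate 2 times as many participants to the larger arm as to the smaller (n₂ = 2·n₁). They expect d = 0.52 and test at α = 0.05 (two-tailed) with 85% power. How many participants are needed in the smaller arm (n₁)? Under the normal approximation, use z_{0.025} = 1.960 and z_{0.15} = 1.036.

With allocation ratio k = n₂/n₁ = 2, Var(x̄₁−x̄₂) = σ²(1/n₁ + 1/(k·n₁)) = σ²·(k+1)/(k·n₁).
So n₁ = (1 + 1/k)·((z_{α/2} + z_β)/d)² = 1.500 × (2.996/0.52)².
n₁ = 1.500 × 33.20 = 49.8.
Round up: n₁ = 50, giving n₂ = 2 × 50 = 100.

n₁ = 50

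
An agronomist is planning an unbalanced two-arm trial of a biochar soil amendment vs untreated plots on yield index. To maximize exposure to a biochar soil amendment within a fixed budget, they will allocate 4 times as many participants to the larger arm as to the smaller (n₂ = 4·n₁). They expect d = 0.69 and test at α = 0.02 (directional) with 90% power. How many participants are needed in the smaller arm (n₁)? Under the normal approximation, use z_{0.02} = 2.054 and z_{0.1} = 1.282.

n₁ = 30

With allocation ratio k = n₂/n₁ = 4, Var(x̄₁−x̄₂) = σ²(1/n₁ + 1/(k·n₁)) = σ²·(k+1)/(k·n₁).
So n₁ = (1 + 1/k)·((z_{α} + z_β)/d)² = 1.250 × (3.336/0.69)².
n₁ = 1.250 × 23.38 = 29.2.
Round up: n₁ = 30, giving n₂ = 4 × 30 = 120.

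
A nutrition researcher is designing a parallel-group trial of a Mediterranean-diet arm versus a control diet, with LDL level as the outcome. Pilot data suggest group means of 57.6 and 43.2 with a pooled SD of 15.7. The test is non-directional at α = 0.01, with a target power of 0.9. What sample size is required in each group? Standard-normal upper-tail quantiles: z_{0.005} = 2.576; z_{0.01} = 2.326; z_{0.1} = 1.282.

n = 36 per group

Cohen's d = |M₁ − M₂| / SD_pooled = |57.6 − 43.2| / 15.7 = 14.4 / 15.7 = 0.917.
For two independent groups with equal n: n = 2·((z_{α/2} + z_β) / d)².
z_{α/2} + z_β = 2.576 + 1.282 = 3.858.
n = 2 × (3.858 / 0.917)² = 2 × 4.207² = 2 × 17.70 = 35.4.
Round up to the next whole participant.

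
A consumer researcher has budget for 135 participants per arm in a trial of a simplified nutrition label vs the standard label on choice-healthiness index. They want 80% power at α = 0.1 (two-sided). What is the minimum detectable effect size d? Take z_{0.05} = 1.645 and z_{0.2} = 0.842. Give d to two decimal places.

d_min ≈ 0.30

For two independent groups of n = 135 each: d_min = (z_{α/2} + z_β)·√(2/n).
z-sum = 1.645 + 0.842 = 2.487.
d_min = 2.487 × √(2/135) = 2.487 × 0.1217 = 0.303.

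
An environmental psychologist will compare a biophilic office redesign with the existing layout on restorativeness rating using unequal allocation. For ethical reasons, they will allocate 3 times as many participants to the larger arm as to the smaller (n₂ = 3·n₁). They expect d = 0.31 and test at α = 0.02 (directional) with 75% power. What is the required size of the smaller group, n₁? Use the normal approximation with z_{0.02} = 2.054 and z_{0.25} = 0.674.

n₁ = 104

With allocation ratio k = n₂/n₁ = 3, Var(x̄₁−x̄₂) = σ²(1/n₁ + 1/(k·n₁)) = σ²·(k+1)/(k·n₁).
So n₁ = (1 + 1/k)·((z_{α} + z_β)/d)² = 1.333 × (2.728/0.31)².
n₁ = 1.333 × 77.44 = 103.3.
Round up: n₁ = 104, giving n₂ = 3 × 104 = 312.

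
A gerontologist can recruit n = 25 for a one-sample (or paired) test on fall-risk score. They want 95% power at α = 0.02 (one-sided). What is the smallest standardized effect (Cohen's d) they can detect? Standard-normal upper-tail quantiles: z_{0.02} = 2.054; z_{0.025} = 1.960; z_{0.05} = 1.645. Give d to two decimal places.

For a single sample (or paired design) of n = 25: d_min = (z_{α} + z_β)/√n.
z-sum = 2.054 + 1.645 = 3.699.
d_min = 3.699 / √25 = 3.699 / 5.000 = 0.740.

d_min ≈ 0.74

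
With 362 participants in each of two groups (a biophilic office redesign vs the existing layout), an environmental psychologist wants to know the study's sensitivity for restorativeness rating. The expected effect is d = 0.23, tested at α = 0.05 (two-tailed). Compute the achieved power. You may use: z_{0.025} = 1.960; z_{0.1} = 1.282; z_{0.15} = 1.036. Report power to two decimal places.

power ≈ 0.87

For two equal groups, power = Φ(d·√(n/2) − z_{α/2}).
d·√(n/2) = 0.23 × √(362/2) = 0.23 × 13.454 = 3.094.
z_β = 3.094 − 1.960 = 1.134.
Power = Φ(1.134) = 0.872.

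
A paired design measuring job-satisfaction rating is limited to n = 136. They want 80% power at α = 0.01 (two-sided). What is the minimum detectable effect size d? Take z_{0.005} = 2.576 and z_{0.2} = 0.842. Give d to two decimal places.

d_min ≈ 0.29

For a single sample (or paired design) of n = 136: d_min = (z_{α/2} + z_β)/√n.
z-sum = 2.576 + 0.842 = 3.418.
d_min = 3.418 / √136 = 3.418 / 11.662 = 0.293.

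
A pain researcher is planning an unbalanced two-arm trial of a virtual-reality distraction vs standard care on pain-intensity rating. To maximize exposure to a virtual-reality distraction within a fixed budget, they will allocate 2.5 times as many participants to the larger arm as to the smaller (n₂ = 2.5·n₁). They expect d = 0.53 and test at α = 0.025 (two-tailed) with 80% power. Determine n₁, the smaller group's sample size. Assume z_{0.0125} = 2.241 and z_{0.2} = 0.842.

With allocation ratio k = n₂/n₁ = 2.5, Var(x̄₁−x̄₂) = σ²(1/n₁ + 1/(k·n₁)) = σ²·(k+1)/(k·n₁).
So n₁ = (1 + 1/k)·((z_{α/2} + z_β)/d)² = 1.400 × (3.083/0.53)².
n₁ = 1.400 × 33.84 = 47.4.
Round up: n₁ = 48, giving n₂ = 2.5 × 48 = 120.

n₁ = 48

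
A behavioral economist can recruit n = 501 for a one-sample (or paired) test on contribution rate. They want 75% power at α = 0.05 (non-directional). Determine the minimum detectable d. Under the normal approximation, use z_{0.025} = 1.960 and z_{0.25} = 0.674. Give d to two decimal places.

d_min ≈ 0.12

For a single sample (or paired design) of n = 501: d_min = (z_{α/2} + z_β)/√n.
z-sum = 1.960 + 0.674 = 2.634.
d_min = 2.634 / √501 = 2.634 / 22.383 = 0.118.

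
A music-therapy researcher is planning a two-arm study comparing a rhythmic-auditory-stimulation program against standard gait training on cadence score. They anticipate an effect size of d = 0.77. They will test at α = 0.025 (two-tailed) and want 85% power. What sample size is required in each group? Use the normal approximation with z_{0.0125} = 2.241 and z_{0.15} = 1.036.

n = 37 per group

For two independent groups with equal n: n = 2·((z_{α/2} + z_β) / d)².
z_{α/2} + z_β = 2.241 + 1.036 = 3.277.
n = 2 × (3.277 / 0.77)² = 2 × 4.256² = 2 × 18.11 = 36.2.
Round up to the next whole participant.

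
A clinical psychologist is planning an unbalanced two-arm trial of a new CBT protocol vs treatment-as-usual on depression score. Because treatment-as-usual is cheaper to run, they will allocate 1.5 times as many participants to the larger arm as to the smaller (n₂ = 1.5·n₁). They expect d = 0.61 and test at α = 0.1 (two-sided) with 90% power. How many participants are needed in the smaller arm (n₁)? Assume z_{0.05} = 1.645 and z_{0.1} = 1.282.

With allocation ratio k = n₂/n₁ = 1.5, Var(x̄₁−x̄₂) = σ²(1/n₁ + 1/(k·n₁)) = σ²·(k+1)/(k·n₁).
So n₁ = (1 + 1/k)·((z_{α/2} + z_β)/d)² = 1.667 × (2.927/0.61)².
n₁ = 1.667 × 23.02 = 38.4.
Round up: n₁ = 39, giving n₂ = ⌈1.5 × 39⌉ = ⌈58.5⌉ = 59.

n₁ = 39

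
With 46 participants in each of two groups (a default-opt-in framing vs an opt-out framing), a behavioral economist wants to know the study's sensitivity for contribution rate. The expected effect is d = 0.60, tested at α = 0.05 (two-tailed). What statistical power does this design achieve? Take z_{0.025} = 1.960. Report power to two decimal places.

power ≈ 0.82

For two equal groups, power = Φ(d·√(n/2) − z_{α/2}).
d·√(n/2) = 0.60 × √(46/2) = 0.60 × 4.796 = 2.877.
z_β = 2.877 − 1.960 = 0.917.
Power = Φ(0.917) = 0.821.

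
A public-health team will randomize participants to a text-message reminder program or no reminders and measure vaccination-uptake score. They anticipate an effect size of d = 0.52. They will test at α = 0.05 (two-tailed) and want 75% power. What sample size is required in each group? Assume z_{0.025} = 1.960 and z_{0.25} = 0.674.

For two independent groups with equal n: n = 2·((z_{α/2} + z_β) / d)².
z_{α/2} + z_β = 1.960 + 0.674 = 2.634.
n = 2 × (2.634 / 0.52)² = 2 × 5.065² = 2 × 25.66 = 51.3.
Round up to the next whole participant.

n = 52 per group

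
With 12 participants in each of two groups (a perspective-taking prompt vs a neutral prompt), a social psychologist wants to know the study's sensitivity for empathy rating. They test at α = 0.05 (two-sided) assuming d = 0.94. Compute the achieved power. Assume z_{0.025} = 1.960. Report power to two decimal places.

For two equal groups, power = Φ(d·√(n/2) − z_{α/2}).
d·√(n/2) = 0.94 × √(12/2) = 0.94 × 2.449 = 2.303.
z_β = 2.303 − 1.960 = 0.343.
Power = Φ(0.343) = 0.634.

power ≈ 0.63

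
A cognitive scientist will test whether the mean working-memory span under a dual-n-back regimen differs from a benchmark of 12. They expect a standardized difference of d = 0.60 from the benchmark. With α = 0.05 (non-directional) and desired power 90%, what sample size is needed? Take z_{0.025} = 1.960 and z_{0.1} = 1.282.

For a one-sample test: n = ((z_{α/2} + z_β) / d)².
z_{α/2} + z_β = 1.960 + 1.282 = 3.242.
n = (3.242 / 0.60)² = 5.403² = 29.20.
Round up.

n = 30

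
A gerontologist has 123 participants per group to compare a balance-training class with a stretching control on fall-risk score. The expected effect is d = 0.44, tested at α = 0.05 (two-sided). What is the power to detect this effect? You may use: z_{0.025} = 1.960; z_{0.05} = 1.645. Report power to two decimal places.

power ≈ 0.93

For two equal groups, power = Φ(d·√(n/2) − z_{α/2}).
d·√(n/2) = 0.44 × √(123/2) = 0.44 × 7.842 = 3.451.
z_β = 3.451 − 1.960 = 1.491.
Power = Φ(1.491) = 0.932.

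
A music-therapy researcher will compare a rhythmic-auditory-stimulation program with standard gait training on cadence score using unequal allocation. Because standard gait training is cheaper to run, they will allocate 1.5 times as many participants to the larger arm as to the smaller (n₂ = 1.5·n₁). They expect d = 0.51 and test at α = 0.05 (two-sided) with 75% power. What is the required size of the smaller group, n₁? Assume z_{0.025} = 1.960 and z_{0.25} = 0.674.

n₁ = 45

With allocation ratio k = n₂/n₁ = 1.5, Var(x̄₁−x̄₂) = σ²(1/n₁ + 1/(k·n₁)) = σ²·(k+1)/(k·n₁).
So n₁ = (1 + 1/k)·((z_{α/2} + z_β)/d)² = 1.667 × (2.634/0.51)².
n₁ = 1.667 × 26.67 = 44.5.
Round up: n₁ = 45, giving n₂ = ⌈1.5 × 45⌉ = ⌈67.5⌉ = 68.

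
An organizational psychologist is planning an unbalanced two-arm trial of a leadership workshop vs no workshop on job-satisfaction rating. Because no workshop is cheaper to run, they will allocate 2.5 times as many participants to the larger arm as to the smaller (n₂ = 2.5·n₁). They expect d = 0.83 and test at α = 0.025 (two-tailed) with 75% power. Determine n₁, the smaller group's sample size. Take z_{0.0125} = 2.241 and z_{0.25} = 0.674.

n₁ = 18

With allocation ratio k = n₂/n₁ = 2.5, Var(x̄₁−x̄₂) = σ²(1/n₁ + 1/(k·n₁)) = σ²·(k+1)/(k·n₁).
So n₁ = (1 + 1/k)·((z_{α/2} + z_β)/d)² = 1.400 × (2.915/0.83)².
n₁ = 1.400 × 12.33 = 17.3.
Round up: n₁ = 18, giving n₂ = 2.5 × 18 = 45.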